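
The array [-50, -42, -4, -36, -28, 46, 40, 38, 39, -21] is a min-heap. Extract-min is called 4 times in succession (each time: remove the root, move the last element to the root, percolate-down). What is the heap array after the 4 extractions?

extract-min #1 returns -50:
  remove root -50; move last element -21 to root → [-21, -42, -4, -36, -28, 46, 40, 38, 39]
  -21 vs smaller child -42 at index 1, swap → [-42, -21, -4, -36, -28, 46, 40, 38, 39]
  -21 vs smaller child -36 at index 3, swap → [-42, -36, -4, -21, -28, 46, 40, 38, 39]
extract-min #2 returns -42:
  remove root -42; move last element 39 to root → [39, -36, -4, -21, -28, 46, 40, 38]
  39 vs smaller child -36 at index 1, swap → [-36, 39, -4, -21, -28, 46, 40, 38]
  39 vs smaller child -28 at index 4, swap → [-36, -28, -4, -21, 39, 46, 40, 38]
extract-min #3 returns -36:
  remove root -36; move last element 38 to root → [38, -28, -4, -21, 39, 46, 40]
  38 vs smaller child -28 at index 1, swap → [-28, 38, -4, -21, 39, 46, 40]
  38 vs smaller child -21 at index 3, swap → [-28, -21, -4, 38, 39, 46, 40]
extract-min #4 returns -28:
  remove root -28; move last element 40 to root → [40, -21, -4, 38, 39, 46]
  40 vs smaller child -21 at index 1, swap → [-21, 40, -4, 38, 39, 46]
  40 vs smaller child 38 at index 3, swap → [-21, 38, -4, 40, 39, 46]

[-21, 38, -4, 40, 39, 46]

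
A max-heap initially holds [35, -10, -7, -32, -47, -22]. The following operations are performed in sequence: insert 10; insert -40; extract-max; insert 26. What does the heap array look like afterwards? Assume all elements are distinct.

[26, 10, -7, -10, -47, -22, -40, -32]

insert 10:
  append 10 at index 6 → [35, -10, -7, -32, -47, -22, 10]
  10 > parent -7 at index 2, swap → [35, -10, 10, -32, -47, -22, -7]
insert -40:
  append -40 at index 7 → [35, -10, 10, -32, -47, -22, -7, -40] (no swap needed)
extract-max → returns 35:
  remove root 35; move last element -40 to root → [-40, -10, 10, -32, -47, -22, -7]
  -40 vs larger child 10 at index 2, swap → [10, -10, -40, -32, -47, -22, -7]
  -40 vs larger child -7 at index 6, swap → [10, -10, -7, -32, -47, -22, -40]
insert 26:
  append 26 at index 7 → [10, -10, -7, -32, -47, -22, -40, 26]
  26 > parent -32 at index 3, swap → [10, -10, -7, 26, -47, -22, -40, -32]
  26 > parent -10 at index 1, swap → [10, 26, -7, -10, -47, -22, -40, -32]
  26 > parent 10 at index 0, swap → [26, 10, -7, -10, -47, -22, -40, -32]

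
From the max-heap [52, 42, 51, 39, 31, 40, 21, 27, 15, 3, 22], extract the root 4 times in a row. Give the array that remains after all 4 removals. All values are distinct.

[39, 31, 22, 27, 3, 15, 21]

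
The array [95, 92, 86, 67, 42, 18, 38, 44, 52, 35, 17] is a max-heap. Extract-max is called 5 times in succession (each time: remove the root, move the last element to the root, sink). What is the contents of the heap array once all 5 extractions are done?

[44, 42, 38, 17, 35, 18]

extract-max #1 returns 95:
  remove root 95; move last element 17 to root → [17, 92, 86, 67, 42, 18, 38, 44, 52, 35]
  17 vs larger child 92 at index 1, swap → [92, 17, 86, 67, 42, 18, 38, 44, 52, 35]
  17 vs larger child 67 at index 3, swap → [92, 67, 86, 17, 42, 18, 38, 44, 52, 35]
  17 vs larger child 52 at index 8, swap → [92, 67, 86, 52, 42, 18, 38, 44, 17, 35]
extract-max #2 returns 92:
  remove root 92; move last element 35 to root → [35, 67, 86, 52, 42, 18, 38, 44, 17]
  35 vs larger child 86 at index 2, swap → [86, 67, 35, 52, 42, 18, 38, 44, 17]
  35 vs larger child 38 at index 6, swap → [86, 67, 38, 52, 42, 18, 35, 44, 17]
extract-max #3 returns 86:
  remove root 86; move last element 17 to root → [17, 67, 38, 52, 42, 18, 35, 44]
  17 vs larger child 67 at index 1, swap → [67, 17, 38, 52, 42, 18, 35, 44]
  17 vs larger child 52 at index 3, swap → [67, 52, 38, 17, 42, 18, 35, 44]
  17 vs only child 44 at index 7, swap → [67, 52, 38, 44, 42, 18, 35, 17]
extract-max #4 returns 67:
  remove root 67; move last element 17 to root → [17, 52, 38, 44, 42, 18, 35]
  17 vs larger child 52 at index 1, swap → [52, 17, 38, 44, 42, 18, 35]
  17 vs larger child 44 at index 3, swap → [52, 44, 38, 17, 42, 18, 35]
extract-max #5 returns 52:
  remove root 52; move last element 35 to root → [35, 44, 38, 17, 42, 18]
  35 vs larger child 44 at index 1, swap → [44, 35, 38, 17, 42, 18]
  35 vs larger child 42 at index 4, swap → [44, 42, 38, 17, 35, 18]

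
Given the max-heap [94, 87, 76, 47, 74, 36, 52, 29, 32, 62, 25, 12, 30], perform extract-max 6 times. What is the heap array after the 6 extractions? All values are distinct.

[47, 32, 36, 29, 30, 25, 12]

extract-max #1 returns 94:
  remove root 94; move last element 30 to root → [30, 87, 76, 47, 74, 36, 52, 29, 32, 62, 25, 12]
  30 vs larger child 87 at index 1, swap → [87, 30, 76, 47, 74, 36, 52, 29, 32, 62, 25, 12]
  30 vs larger child 74 at index 4, swap → [87, 74, 76, 47, 30, 36, 52, 29, 32, 62, 25, 12]
  30 vs larger child 62 at index 9, swap → [87, 74, 76, 47, 62, 36, 52, 29, 32, 30, 25, 12]
extract-max #2 returns 87:
  remove root 87; move last element 12 to root → [12, 74, 76, 47, 62, 36, 52, 29, 32, 30, 25]
  12 vs larger child 76 at index 2, swap → [76, 74, 12, 47, 62, 36, 52, 29, 32, 30, 25]
  12 vs larger child 52 at index 6, swap → [76, 74, 52, 47, 62, 36, 12, 29, 32, 30, 25]
extract-max #3 returns 76:
  remove root 76; move last element 25 to root → [25, 74, 52, 47, 62, 36, 12, 29, 32, 30]
  25 vs larger child 74 at index 1, swap → [74, 25, 52, 47, 62, 36, 12, 29, 32, 30]
  25 vs larger child 62 at index 4, swap → [74, 62, 52, 47, 25, 36, 12, 29, 32, 30]
  25 vs only child 30 at index 9, swap → [74, 62, 52, 47, 30, 36, 12, 29, 32, 25]
extract-max #4 returns 74:
  remove root 74; move last element 25 to root → [25, 62, 52, 47, 30, 36, 12, 29, 32]
  25 vs larger child 62 at index 1, swap → [62, 25, 52, 47, 30, 36, 12, 29, 32]
  25 vs larger child 47 at index 3, swap → [62, 47, 52, 25, 30, 36, 12, 29, 32]
  25 vs larger child 32 at index 8, swap → [62, 47, 52, 32, 30, 36, 12, 29, 25]
extract-max #5 returns 62:
  remove root 62; move last element 25 to root → [25, 47, 52, 32, 30, 36, 12, 29]
  25 vs larger child 52 at index 2, swap → [52, 47, 25, 32, 30, 36, 12, 29]
  25 vs larger child 36 at index 5, swap → [52, 47, 36, 32, 30, 25, 12, 29]
extract-max #6 returns 52:
  remove root 52; move last element 29 to root → [29, 47, 36, 32, 30, 25, 12]
  29 vs larger child 47 at index 1, swap → [47, 29, 36, 32, 30, 25, 12]
  29 vs larger child 32 at index 3, swap → [47, 32, 36, 29, 30, 25, 12]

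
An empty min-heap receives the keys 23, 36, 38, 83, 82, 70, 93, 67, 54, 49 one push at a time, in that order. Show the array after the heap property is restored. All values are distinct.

Insert 23:
  append 23 at index 0 → [23] (no swap needed)
Insert 36:
  append 36 at index 1 → [23, 36] (no swap needed)
Insert 38:
  append 38 at index 2 → [23, 36, 38] (no swap needed)
Insert 83:
  append 83 at index 3 → [23, 36, 38, 83] (no swap needed)
Insert 82:
  append 82 at index 4 → [23, 36, 38, 83, 82] (no swap needed)
Insert 70:
  append 70 at index 5 → [23, 36, 38, 83, 82, 70] (no swap needed)
Insert 93:
  append 93 at index 6 → [23, 36, 38, 83, 82, 70, 93] (no swap needed)
Insert 67:
  append 67 at index 7 → [23, 36, 38, 83, 82, 70, 93, 67]
  67 < parent 83 at index 3, swap → [23, 36, 38, 67, 82, 70, 93, 83]
Insert 54:
  append 54 at index 8 → [23, 36, 38, 67, 82, 70, 93, 83, 54]
  54 < parent 67 at index 3, swap → [23, 36, 38, 54, 82, 70, 93, 83, 67]
Insert 49:
  append 49 at index 9 → [23, 36, 38, 54, 82, 70, 93, 83, 67, 49]
  49 < parent 82 at index 4, swap → [23, 36, 38, 54, 49, 70, 93, 83, 67, 82]

[23, 36, 38, 54, 49, 70, 93, 83, 67, 82]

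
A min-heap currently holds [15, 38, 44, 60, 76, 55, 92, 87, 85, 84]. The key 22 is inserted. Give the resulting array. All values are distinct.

append 22 at index 10 → [15, 38, 44, 60, 76, 55, 92, 87, 85, 84, 22]
22 < parent 76 at index 4, swap → [15, 38, 44, 60, 22, 55, 92, 87, 85, 84, 76]
22 < parent 38 at index 1, swap → [15, 22, 44, 60, 38, 55, 92, 87, 85, 84, 76]

[15, 22, 44, 60, 38, 55, 92, 87, 85, 84, 76]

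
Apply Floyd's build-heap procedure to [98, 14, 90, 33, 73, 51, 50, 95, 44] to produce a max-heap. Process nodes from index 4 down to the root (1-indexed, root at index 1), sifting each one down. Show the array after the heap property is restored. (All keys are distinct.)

[98, 95, 90, 44, 73, 51, 50, 33, 14]

sift down from index 4:
  33 vs larger child 95 at index 8, swap → [98, 14, 90, 95, 73, 51, 50, 33, 44]
sift down from index 3: already satisfies heap property
sift down from index 2:
  14 vs larger child 95 at index 4, swap → [98, 95, 90, 14, 73, 51, 50, 33, 44]
  14 vs larger child 44 at index 9, swap → [98, 95, 90, 44, 73, 51, 50, 33, 14]
sift down from index 1: already satisfies heap property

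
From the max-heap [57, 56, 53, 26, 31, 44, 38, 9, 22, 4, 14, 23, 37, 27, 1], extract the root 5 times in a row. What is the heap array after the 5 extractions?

extract-max #1 returns 57:
  remove root 57; move last element 1 to root → [1, 56, 53, 26, 31, 44, 38, 9, 22, 4, 14, 23, 37, 27]
  1 vs larger child 56 at index 1, swap → [56, 1, 53, 26, 31, 44, 38, 9, 22, 4, 14, 23, 37, 27]
  1 vs larger child 31 at index 4, swap → [56, 31, 53, 26, 1, 44, 38, 9, 22, 4, 14, 23, 37, 27]
  1 vs larger child 14 at index 10, swap → [56, 31, 53, 26, 14, 44, 38, 9, 22, 4, 1, 23, 37, 27]
extract-max #2 returns 56:
  remove root 56; move last element 27 to root → [27, 31, 53, 26, 14, 44, 38, 9, 22, 4, 1, 23, 37]
  27 vs larger child 53 at index 2, swap → [53, 31, 27, 26, 14, 44, 38, 9, 22, 4, 1, 23, 37]
  27 vs larger child 44 at index 5, swap → [53, 31, 44, 26, 14, 27, 38, 9, 22, 4, 1, 23, 37]
  27 vs larger child 37 at index 12, swap → [53, 31, 44, 26, 14, 37, 38, 9, 22, 4, 1, 23, 27]
extract-max #3 returns 53:
  remove root 53; move last element 27 to root → [27, 31, 44, 26, 14, 37, 38, 9, 22, 4, 1, 23]
  27 vs larger child 44 at index 2, swap → [44, 31, 27, 26, 14, 37, 38, 9, 22, 4, 1, 23]
  27 vs larger child 38 at index 6, swap → [44, 31, 38, 26, 14, 37, 27, 9, 22, 4, 1, 23]
extract-max #4 returns 44:
  remove root 44; move last element 23 to root → [23, 31, 38, 26, 14, 37, 27, 9, 22, 4, 1]
  23 vs larger child 38 at index 2, swap → [38, 31, 23, 26, 14, 37, 27, 9, 22, 4, 1]
  23 vs larger child 37 at index 5, swap → [38, 31, 37, 26, 14, 23, 27, 9, 22, 4, 1]
extract-max #5 returns 38:
  remove root 38; move last element 1 to root → [1, 31, 37, 26, 14, 23, 27, 9, 22, 4]
  1 vs larger child 37 at index 2, swap → [37, 31, 1, 26, 14, 23, 27, 9, 22, 4]
  1 vs larger child 27 at index 6, swap → [37, 31, 27, 26, 14, 23, 1, 9, 22, 4]

[37, 31, 27, 26, 14, 23, 1, 9, 22, 4]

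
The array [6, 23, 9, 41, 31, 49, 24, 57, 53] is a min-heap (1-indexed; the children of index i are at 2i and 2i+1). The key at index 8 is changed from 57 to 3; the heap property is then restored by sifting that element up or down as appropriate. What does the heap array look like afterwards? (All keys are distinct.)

set index 8 from 57 to 3 → [6, 23, 9, 41, 31, 49, 24, 3, 53]
3 < parent 41 at index 4, swap → [6, 23, 9, 3, 31, 49, 24, 41, 53]
3 < parent 23 at index 2, swap → [6, 3, 9, 23, 31, 49, 24, 41, 53]
3 < parent 6 at index 1, swap → [3, 6, 9, 23, 31, 49, 24, 41, 53]

[3, 6, 9, 23, 31, 49, 24, 41, 53]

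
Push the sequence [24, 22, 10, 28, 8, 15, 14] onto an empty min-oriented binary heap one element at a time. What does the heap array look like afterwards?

[8, 10, 14, 28, 24, 22, 15]

Insert 24:
  append 24 at index 0 → [24] (no swap needed)
Insert 22:
  append 22 at index 1 → [24, 22]
  22 < parent 24 at index 0, swap → [22, 24]
Insert 10:
  append 10 at index 2 → [22, 24, 10]
  10 < parent 22 at index 0, swap → [10, 24, 22]
Insert 28:
  append 28 at index 3 → [10, 24, 22, 28] (no swap needed)
Insert 8:
  append 8 at index 4 → [10, 24, 22, 28, 8]
  8 < parent 24 at index 1, swap → [10, 8, 22, 28, 24]
  8 < parent 10 at index 0, swap → [8, 10, 22, 28, 24]
Insert 15:
  append 15 at index 5 → [8, 10, 22, 28, 24, 15]
  15 < parent 22 at index 2, swap → [8, 10, 15, 28, 24, 22]
Insert 14:
  append 14 at index 6 → [8, 10, 15, 28, 24, 22, 14]
  14 < parent 15 at index 2, swap → [8, 10, 14, 28, 24, 22, 15]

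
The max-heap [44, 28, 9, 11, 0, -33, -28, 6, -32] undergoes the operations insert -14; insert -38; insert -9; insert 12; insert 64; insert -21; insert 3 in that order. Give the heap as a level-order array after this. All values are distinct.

[64, 28, 44, 11, 0, 9, 12, 6, -32, -14, -38, -33, -9, -28, -21, 3]

insert -14:
  append -14 at index 9 → [44, 28, 9, 11, 0, -33, -28, 6, -32, -14] (no swap needed)
insert -38:
  append -38 at index 10 → [44, 28, 9, 11, 0, -33, -28, 6, -32, -14, -38] (no swap needed)
insert -9:
  append -9 at index 11 → [44, 28, 9, 11, 0, -33, -28, 6, -32, -14, -38, -9]
  -9 > parent -33 at index 5, swap → [44, 28, 9, 11, 0, -9, -28, 6, -32, -14, -38, -33]
insert 12:
  append 12 at index 12 → [44, 28, 9, 11, 0, -9, -28, 6, -32, -14, -38, -33, 12]
  12 > parent -9 at index 5, swap → [44, 28, 9, 11, 0, 12, -28, 6, -32, -14, -38, -33, -9]
  12 > parent 9 at index 2, swap → [44, 28, 12, 11, 0, 9, -28, 6, -32, -14, -38, -33, -9]
insert 64:
  append 64 at index 13 → [44, 28, 12, 11, 0, 9, -28, 6, -32, -14, -38, -33, -9, 64]
  64 > parent -28 at index 6, swap → [44, 28, 12, 11, 0, 9, 64, 6, -32, -14, -38, -33, -9, -28]
  64 > parent 12 at index 2, swap → [44, 28, 64, 11, 0, 9, 12, 6, -32, -14, -38, -33, -9, -28]
  64 > parent 44 at index 0, swap → [64, 28, 44, 11, 0, 9, 12, 6, -32, -14, -38, -33, -9, -28]
insert -21:
  append -21 at index 14 → [64, 28, 44, 11, 0, 9, 12, 6, -32, -14, -38, -33, -9, -28, -21] (no swap needed)
insert 3:
  append 3 at index 15 → [64, 28, 44, 11, 0, 9, 12, 6, -32, -14, -38, -33, -9, -28, -21, 3] (no swap needed)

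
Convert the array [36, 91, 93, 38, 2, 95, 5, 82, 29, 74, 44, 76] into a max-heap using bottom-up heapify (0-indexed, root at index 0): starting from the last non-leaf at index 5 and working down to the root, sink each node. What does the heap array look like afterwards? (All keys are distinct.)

[95, 91, 93, 82, 74, 76, 5, 38, 29, 2, 44, 36]

sift down from index 5: already satisfies heap property
sift down from index 4:
  2 vs larger child 74 at index 9, swap → [36, 91, 93, 38, 74, 95, 5, 82, 29, 2, 44, 76]
sift down from index 3:
  38 vs larger child 82 at index 7, swap → [36, 91, 93, 82, 74, 95, 5, 38, 29, 2, 44, 76]
sift down from index 2:
  93 vs larger child 95 at index 5, swap → [36, 91, 95, 82, 74, 93, 5, 38, 29, 2, 44, 76]
sift down from index 1: already satisfies heap property
sift down from index 0:
  36 vs larger child 95 at index 2, swap → [95, 91, 36, 82, 74, 93, 5, 38, 29, 2, 44, 76]
  36 vs larger child 93 at index 5, swap → [95, 91, 93, 82, 74, 36, 5, 38, 29, 2, 44, 76]
  36 vs only child 76 at index 11, swap → [95, 91, 93, 82, 74, 76, 5, 38, 29, 2, 44, 36]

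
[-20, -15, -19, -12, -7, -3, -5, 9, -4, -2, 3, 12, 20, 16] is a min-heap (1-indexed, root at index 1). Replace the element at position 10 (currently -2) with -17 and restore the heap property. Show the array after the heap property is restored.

set index 10 from -2 to -17 → [-20, -15, -19, -12, -7, -3, -5, 9, -4, -17, 3, 12, 20, 16]
-17 < parent -7 at index 5, swap → [-20, -15, -19, -12, -17, -3, -5, 9, -4, -7, 3, 12, 20, 16]
-17 < parent -15 at index 2, swap → [-20, -17, -19, -12, -15, -3, -5, 9, -4, -7, 3, 12, 20, 16]

[-20, -17, -19, -12, -15, -3, -5, 9, -4, -7, 3, 12, 20, 16]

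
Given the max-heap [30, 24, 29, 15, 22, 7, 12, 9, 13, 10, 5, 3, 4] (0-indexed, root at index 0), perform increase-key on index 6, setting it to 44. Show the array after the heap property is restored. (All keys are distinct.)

set index 6 from 12 to 44 → [30, 24, 29, 15, 22, 7, 44, 9, 13, 10, 5, 3, 4]
44 > parent 29 at index 2, swap → [30, 24, 44, 15, 22, 7, 29, 9, 13, 10, 5, 3, 4]
44 > parent 30 at index 0, swap → [44, 24, 30, 15, 22, 7, 29, 9, 13, 10, 5, 3, 4]

[44, 24, 30, 15, 22, 7, 29, 9, 13, 10, 5, 3, 4]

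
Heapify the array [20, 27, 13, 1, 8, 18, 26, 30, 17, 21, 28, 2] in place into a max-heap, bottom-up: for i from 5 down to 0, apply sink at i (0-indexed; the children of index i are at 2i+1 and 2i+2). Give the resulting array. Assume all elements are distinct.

sift down from index 5: already satisfies heap property
sift down from index 4:
  8 vs larger child 28 at index 10, swap → [20, 27, 13, 1, 28, 18, 26, 30, 17, 21, 8, 2]
sift down from index 3:
  1 vs larger child 30 at index 7, swap → [20, 27, 13, 30, 28, 18, 26, 1, 17, 21, 8, 2]
sift down from index 2:
  13 vs larger child 26 at index 6, swap → [20, 27, 26, 30, 28, 18, 13, 1, 17, 21, 8, 2]
sift down from index 1:
  27 vs larger child 30 at index 3, swap → [20, 30, 26, 27, 28, 18, 13, 1, 17, 21, 8, 2]
sift down from index 0:
  20 vs larger child 30 at index 1, swap → [30, 20, 26, 27, 28, 18, 13, 1, 17, 21, 8, 2]
  20 vs larger child 28 at index 4, swap → [30, 28, 26, 27, 20, 18, 13, 1, 17, 21, 8, 2]
  20 vs larger child 21 at index 9, swap → [30, 28, 26, 27, 21, 18, 13, 1, 17, 20, 8, 2]

[30, 28, 26, 27, 21, 18, 13, 1, 17, 20, 8, 2]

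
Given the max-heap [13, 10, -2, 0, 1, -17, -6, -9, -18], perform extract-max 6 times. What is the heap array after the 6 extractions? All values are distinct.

[-9, -18, -17]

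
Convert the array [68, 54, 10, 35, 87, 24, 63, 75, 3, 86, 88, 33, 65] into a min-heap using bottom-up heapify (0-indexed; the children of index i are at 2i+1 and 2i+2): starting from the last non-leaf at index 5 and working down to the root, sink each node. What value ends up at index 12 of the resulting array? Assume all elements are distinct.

65

sift down from index 5: already satisfies heap property
sift down from index 4:
  87 vs smaller child 86 at index 9, swap → [68, 54, 10, 35, 86, 24, 63, 75, 3, 87, 88, 33, 65]
sift down from index 3:
  35 vs smaller child 3 at index 8, swap → [68, 54, 10, 3, 86, 24, 63, 75, 35, 87, 88, 33, 65]
sift down from index 2: already satisfies heap property
sift down from index 1:
  54 vs smaller child 3 at index 3, swap → [68, 3, 10, 54, 86, 24, 63, 75, 35, 87, 88, 33, 65]
  54 vs smaller child 35 at index 8, swap → [68, 3, 10, 35, 86, 24, 63, 75, 54, 87, 88, 33, 65]
sift down from index 0:
  68 vs smaller child 3 at index 1, swap → [3, 68, 10, 35, 86, 24, 63, 75, 54, 87, 88, 33, 65]
  68 vs smaller child 35 at index 3, swap → [3, 35, 10, 68, 86, 24, 63, 75, 54, 87, 88, 33, 65]
  68 vs smaller child 54 at index 8, swap → [3, 35, 10, 54, 86, 24, 63, 75, 68, 87, 88, 33, 65]
resulting array: [3, 35, 10, 54, 86, 24, 63, 75, 68, 87, 88, 33, 65]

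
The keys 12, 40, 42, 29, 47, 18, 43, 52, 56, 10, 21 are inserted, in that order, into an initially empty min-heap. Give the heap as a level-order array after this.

Insert 12:
  append 12 at index 0 → [12] (no swap needed)
Insert 40:
  append 40 at index 1 → [12, 40] (no swap needed)
Insert 42:
  append 42 at index 2 → [12, 40, 42] (no swap needed)
Insert 29:
  append 29 at index 3 → [12, 40, 42, 29]
  29 < parent 40 at index 1, swap → [12, 29, 42, 40]
Insert 47:
  append 47 at index 4 → [12, 29, 42, 40, 47] (no swap needed)
Insert 18:
  append 18 at index 5 → [12, 29, 42, 40, 47, 18]
  18 < parent 42 at index 2, swap → [12, 29, 18, 40, 47, 42]
Insert 43:
  append 43 at index 6 → [12, 29, 18, 40, 47, 42, 43] (no swap needed)
Insert 52:
  append 52 at index 7 → [12, 29, 18, 40, 47, 42, 43, 52] (no swap needed)
Insert 56:
  append 56 at index 8 → [12, 29, 18, 40, 47, 42, 43, 52, 56] (no swap needed)
Insert 10:
  append 10 at index 9 → [12, 29, 18, 40, 47, 42, 43, 52, 56, 10]
  10 < parent 47 at index 4, swap → [12, 29, 18, 40, 10, 42, 43, 52, 56, 47]
  10 < parent 29 at index 1, swap → [12, 10, 18, 40, 29, 42, 43, 52, 56, 47]
  10 < parent 12 at index 0, swap → [10, 12, 18, 40, 29, 42, 43, 52, 56, 47]
Insert 21:
  append 21 at index 10 → [10, 12, 18, 40, 29, 42, 43, 52, 56, 47, 21]
  21 < parent 29 at index 4, swap → [10, 12, 18, 40, 21, 42, 43, 52, 56, 47, 29]

[10, 12, 18, 40, 21, 42, 43, 52, 56, 47, 29]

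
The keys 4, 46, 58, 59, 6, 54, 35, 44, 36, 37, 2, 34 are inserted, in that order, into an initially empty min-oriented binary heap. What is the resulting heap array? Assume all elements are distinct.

[2, 4, 34, 36, 6, 35, 54, 59, 44, 46, 37, 58]

Insert 4:
  append 4 at index 0 → [4] (no swap needed)
Insert 46:
  append 46 at index 1 → [4, 46] (no swap needed)
Insert 58:
  append 58 at index 2 → [4, 46, 58] (no swap needed)
Insert 59:
  append 59 at index 3 → [4, 46, 58, 59] (no swap needed)
Insert 6:
  append 6 at index 4 → [4, 46, 58, 59, 6]
  6 < parent 46 at index 1, swap → [4, 6, 58, 59, 46]
Insert 54:
  append 54 at index 5 → [4, 6, 58, 59, 46, 54]
  54 < parent 58 at index 2, swap → [4, 6, 54, 59, 46, 58]
Insert 35:
  append 35 at index 6 → [4, 6, 54, 59, 46, 58, 35]
  35 < parent 54 at index 2, swap → [4, 6, 35, 59, 46, 58, 54]
Insert 44:
  append 44 at index 7 → [4, 6, 35, 59, 46, 58, 54, 44]
  44 < parent 59 at index 3, swap → [4, 6, 35, 44, 46, 58, 54, 59]
Insert 36:
  append 36 at index 8 → [4, 6, 35, 44, 46, 58, 54, 59, 36]
  36 < parent 44 at index 3, swap → [4, 6, 35, 36, 46, 58, 54, 59, 44]
Insert 37:
  append 37 at index 9 → [4, 6, 35, 36, 46, 58, 54, 59, 44, 37]
  37 < parent 46 at index 4, swap → [4, 6, 35, 36, 37, 58, 54, 59, 44, 46]
Insert 2:
  append 2 at index 10 → [4, 6, 35, 36, 37, 58, 54, 59, 44, 46, 2]
  2 < parent 37 at index 4, swap → [4, 6, 35, 36, 2, 58, 54, 59, 44, 46, 37]
  2 < parent 6 at index 1, swap → [4, 2, 35, 36, 6, 58, 54, 59, 44, 46, 37]
  2 < parent 4 at index 0, swap → [2, 4, 35, 36, 6, 58, 54, 59, 44, 46, 37]
Insert 34:
  append 34 at index 11 → [2, 4, 35, 36, 6, 58, 54, 59, 44, 46, 37, 34]
  34 < parent 58 at index 5, swap → [2, 4, 35, 36, 6, 34, 54, 59, 44, 46, 37, 58]
  34 < parent 35 at index 2, swap → [2, 4, 34, 36, 6, 35, 54, 59, 44, 46, 37, 58]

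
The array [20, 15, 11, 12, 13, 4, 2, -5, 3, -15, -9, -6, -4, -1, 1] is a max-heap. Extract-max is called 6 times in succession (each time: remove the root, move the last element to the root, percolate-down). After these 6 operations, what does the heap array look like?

[3, 1, 2, -1, -15, -6, -9, -5, -4]

extract-max #1 returns 20:
  remove root 20; move last element 1 to root → [1, 15, 11, 12, 13, 4, 2, -5, 3, -15, -9, -6, -4, -1]
  1 vs larger child 15 at index 1, swap → [15, 1, 11, 12, 13, 4, 2, -5, 3, -15, -9, -6, -4, -1]
  1 vs larger child 13 at index 4, swap → [15, 13, 11, 12, 1, 4, 2, -5, 3, -15, -9, -6, -4, -1]
extract-max #2 returns 15:
  remove root 15; move last element -1 to root → [-1, 13, 11, 12, 1, 4, 2, -5, 3, -15, -9, -6, -4]
  -1 vs larger child 13 at index 1, swap → [13, -1, 11, 12, 1, 4, 2, -5, 3, -15, -9, -6, -4]
  -1 vs larger child 12 at index 3, swap → [13, 12, 11, -1, 1, 4, 2, -5, 3, -15, -9, -6, -4]
  -1 vs larger child 3 at index 8, swap → [13, 12, 11, 3, 1, 4, 2, -5, -1, -15, -9, -6, -4]
extract-max #3 returns 13:
  remove root 13; move last element -4 to root → [-4, 12, 11, 3, 1, 4, 2, -5, -1, -15, -9, -6]
  -4 vs larger child 12 at index 1, swap → [12, -4, 11, 3, 1, 4, 2, -5, -1, -15, -9, -6]
  -4 vs larger child 3 at index 3, swap → [12, 3, 11, -4, 1, 4, 2, -5, -1, -15, -9, -6]
  -4 vs larger child -1 at index 8, swap → [12, 3, 11, -1, 1, 4, 2, -5, -4, -15, -9, -6]
extract-max #4 returns 12:
  remove root 12; move last element -6 to root → [-6, 3, 11, -1, 1, 4, 2, -5, -4, -15, -9]
  -6 vs larger child 11 at index 2, swap → [11, 3, -6, -1, 1, 4, 2, -5, -4, -15, -9]
  -6 vs larger child 4 at index 5, swap → [11, 3, 4, -1, 1, -6, 2, -5, -4, -15, -9]
extract-max #5 returns 11:
  remove root 11; move last element -9 to root → [-9, 3, 4, -1, 1, -6, 2, -5, -4, -15]
  -9 vs larger child 4 at index 2, swap → [4, 3, -9, -1, 1, -6, 2, -5, -4, -15]
  -9 vs larger child 2 at index 6, swap → [4, 3, 2, -1, 1, -6, -9, -5, -4, -15]
extract-max #6 returns 4:
  remove root 4; move last element -15 to root → [-15, 3, 2, -1, 1, -6, -9, -5, -4]
  -15 vs larger child 3 at index 1, swap → [3, -15, 2, -1, 1, -6, -9, -5, -4]
  -15 vs larger child 1 at index 4, swap → [3, 1, 2, -1, -15, -6, -9, -5, -4]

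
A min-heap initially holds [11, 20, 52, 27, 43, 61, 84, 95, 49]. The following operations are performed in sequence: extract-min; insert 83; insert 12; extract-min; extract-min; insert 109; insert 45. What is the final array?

[27, 43, 52, 49, 45, 61, 84, 95, 109, 83]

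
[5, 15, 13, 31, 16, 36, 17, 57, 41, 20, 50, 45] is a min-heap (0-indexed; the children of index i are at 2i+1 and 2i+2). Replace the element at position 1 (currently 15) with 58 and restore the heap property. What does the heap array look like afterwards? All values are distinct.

[5, 16, 13, 31, 20, 36, 17, 57, 41, 58, 50, 45]

set index 1 from 15 to 58 → [5, 58, 13, 31, 16, 36, 17, 57, 41, 20, 50, 45]
58 vs smaller child 16 at index 4, swap → [5, 16, 13, 31, 58, 36, 17, 57, 41, 20, 50, 45]
58 vs smaller child 20 at index 9, swap → [5, 16, 13, 31, 20, 36, 17, 57, 41, 58, 50, 45]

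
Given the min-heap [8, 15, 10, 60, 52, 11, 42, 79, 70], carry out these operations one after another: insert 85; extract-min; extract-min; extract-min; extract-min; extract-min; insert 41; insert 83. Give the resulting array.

[41, 60, 52, 85, 79, 70, 83]

insert 85:
  append 85 at index 9 → [8, 15, 10, 60, 52, 11, 42, 79, 70, 85] (no swap needed)
extract-min → returns 8:
  remove root 8; move last element 85 to root → [85, 15, 10, 60, 52, 11, 42, 79, 70]
  85 vs smaller child 10 at index 2, swap → [10, 15, 85, 60, 52, 11, 42, 79, 70]
  85 vs smaller child 11 at index 5, swap → [10, 15, 11, 60, 52, 85, 42, 79, 70]
extract-min → returns 10:
  remove root 10; move last element 70 to root → [70, 15, 11, 60, 52, 85, 42, 79]
  70 vs smaller child 11 at index 2, swap → [11, 15, 70, 60, 52, 85, 42, 79]
  70 vs smaller child 42 at index 6, swap → [11, 15, 42, 60, 52, 85, 70, 79]
extract-min → returns 11:
  remove root 11; move last element 79 to root → [79, 15, 42, 60, 52, 85, 70]
  79 vs smaller child 15 at index 1, swap → [15, 79, 42, 60, 52, 85, 70]
  79 vs smaller child 52 at index 4, swap → [15, 52, 42, 60, 79, 85, 70]
extract-min → returns 15:
  remove root 15; move last element 70 to root → [70, 52, 42, 60, 79, 85]
  70 vs smaller child 42 at index 2, swap → [42, 52, 70, 60, 79, 85]
extract-min → returns 42:
  remove root 42; move last element 85 to root → [85, 52, 70, 60, 79]
  85 vs smaller child 52 at index 1, swap → [52, 85, 70, 60, 79]
  85 vs smaller child 60 at index 3, swap → [52, 60, 70, 85, 79]
insert 41:
  append 41 at index 5 → [52, 60, 70, 85, 79, 41]
  41 < parent 70 at index 2, swap → [52, 60, 41, 85, 79, 70]
  41 < parent 52 at index 0, swap → [41, 60, 52, 85, 79, 70]
insert 83:
  append 83 at index 6 → [41, 60, 52, 85, 79, 70, 83] (no swap needed)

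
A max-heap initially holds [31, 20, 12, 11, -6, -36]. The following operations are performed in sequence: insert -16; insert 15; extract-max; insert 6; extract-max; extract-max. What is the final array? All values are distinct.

insert -16:
  append -16 at index 6 → [31, 20, 12, 11, -6, -36, -16] (no swap needed)
insert 15:
  append 15 at index 7 → [31, 20, 12, 11, -6, -36, -16, 15]
  15 > parent 11 at index 3, swap → [31, 20, 12, 15, -6, -36, -16, 11]
extract-max → returns 31:
  remove root 31; move last element 11 to root → [11, 20, 12, 15, -6, -36, -16]
  11 vs larger child 20 at index 1, swap → [20, 11, 12, 15, -6, -36, -16]
  11 vs larger child 15 at index 3, swap → [20, 15, 12, 11, -6, -36, -16]
insert 6:
  append 6 at index 7 → [20, 15, 12, 11, -6, -36, -16, 6] (no swap needed)
extract-max → returns 20:
  remove root 20; move last element 6 to root → [6, 15, 12, 11, -6, -36, -16]
  6 vs larger child 15 at index 1, swap → [15, 6, 12, 11, -6, -36, -16]
  6 vs larger child 11 at index 3, swap → [15, 11, 12, 6, -6, -36, -16]
extract-max → returns 15:
  remove root 15; move last element -16 to root → [-16, 11, 12, 6, -6, -36]
  -16 vs larger child 12 at index 2, swap → [12, 11, -16, 6, -6, -36]

[12, 11, -16, 6, -6, -36]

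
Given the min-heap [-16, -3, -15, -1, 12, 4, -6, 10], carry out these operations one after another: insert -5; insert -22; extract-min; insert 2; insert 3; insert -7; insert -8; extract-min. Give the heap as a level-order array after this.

insert -5:
  append -5 at index 8 → [-16, -3, -15, -1, 12, 4, -6, 10, -5]
  -5 < parent -1 at index 3, swap → [-16, -3, -15, -5, 12, 4, -6, 10, -1]
  -5 < parent -3 at index 1, swap → [-16, -5, -15, -3, 12, 4, -6, 10, -1]
insert -22:
  append -22 at index 9 → [-16, -5, -15, -3, 12, 4, -6, 10, -1, -22]
  -22 < parent 12 at index 4, swap → [-16, -5, -15, -3, -22, 4, -6, 10, -1, 12]
  -22 < parent -5 at index 1, swap → [-16, -22, -15, -3, -5, 4, -6, 10, -1, 12]
  -22 < parent -16 at index 0, swap → [-22, -16, -15, -3, -5, 4, -6, 10, -1, 12]
extract-min → returns -22:
  remove root -22; move last element 12 to root → [12, -16, -15, -3, -5, 4, -6, 10, -1]
  12 vs smaller child -16 at index 1, swap → [-16, 12, -15, -3, -5, 4, -6, 10, -1]
  12 vs smaller child -5 at index 4, swap → [-16, -5, -15, -3, 12, 4, -6, 10, -1]
insert 2:
  append 2 at index 9 → [-16, -5, -15, -3, 12, 4, -6, 10, -1, 2]
  2 < parent 12 at index 4, swap → [-16, -5, -15, -3, 2, 4, -6, 10, -1, 12]
insert 3:
  append 3 at index 10 → [-16, -5, -15, -3, 2, 4, -6, 10, -1, 12, 3] (no swap needed)
insert -7:
  append -7 at index 11 → [-16, -5, -15, -3, 2, 4, -6, 10, -1, 12, 3, -7]
  -7 < parent 4 at index 5, swap → [-16, -5, -15, -3, 2, -7, -6, 10, -1, 12, 3, 4]
insert -8:
  append -8 at index 12 → [-16, -5, -15, -3, 2, -7, -6, 10, -1, 12, 3, 4, -8]
  -8 < parent -7 at index 5, swap → [-16, -5, -15, -3, 2, -8, -6, 10, -1, 12, 3, 4, -7]
extract-min → returns -16:
  remove root -16; move last element -7 to root → [-7, -5, -15, -3, 2, -8, -6, 10, -1, 12, 3, 4]
  -7 vs smaller child -15 at index 2, swap → [-15, -5, -7, -3, 2, -8, -6, 10, -1, 12, 3, 4]
  -7 vs smaller child -8 at index 5, swap → [-15, -5, -8, -3, 2, -7, -6, 10, -1, 12, 3, 4]

[-15, -5, -8, -3, 2, -7, -6, 10, -1, 12, 3, 4]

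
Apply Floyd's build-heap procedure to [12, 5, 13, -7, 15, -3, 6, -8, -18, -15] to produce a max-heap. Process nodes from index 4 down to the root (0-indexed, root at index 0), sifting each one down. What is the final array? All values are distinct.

[15, 12, 13, -7, 5, -3, 6, -8, -18, -15]

sift down from index 4: already satisfies heap property
sift down from index 3: already satisfies heap property
sift down from index 2: already satisfies heap property
sift down from index 1:
  5 vs larger child 15 at index 4, swap → [12, 15, 13, -7, 5, -3, 6, -8, -18, -15]
sift down from index 0:
  12 vs larger child 15 at index 1, swap → [15, 12, 13, -7, 5, -3, 6, -8, -18, -15]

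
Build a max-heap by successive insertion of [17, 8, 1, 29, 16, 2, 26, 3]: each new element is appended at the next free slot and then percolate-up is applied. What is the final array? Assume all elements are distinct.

[29, 17, 26, 8, 16, 1, 2, 3]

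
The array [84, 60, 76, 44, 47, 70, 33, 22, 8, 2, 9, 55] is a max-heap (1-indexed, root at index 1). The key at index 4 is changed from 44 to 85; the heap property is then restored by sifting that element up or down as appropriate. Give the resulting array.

[85, 84, 76, 60, 47, 70, 33, 22, 8, 2, 9, 55]

set index 4 from 44 to 85 → [84, 60, 76, 85, 47, 70, 33, 22, 8, 2, 9, 55]
85 > parent 60 at index 2, swap → [84, 85, 76, 60, 47, 70, 33, 22, 8, 2, 9, 55]
85 > parent 84 at index 1, swap → [85, 84, 76, 60, 47, 70, 33, 22, 8, 2, 9, 55]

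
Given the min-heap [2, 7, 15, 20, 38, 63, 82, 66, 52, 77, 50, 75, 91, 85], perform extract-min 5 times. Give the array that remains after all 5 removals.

extract-min #1 returns 2:
  remove root 2; move last element 85 to root → [85, 7, 15, 20, 38, 63, 82, 66, 52, 77, 50, 75, 91]
  85 vs smaller child 7 at index 1, swap → [7, 85, 15, 20, 38, 63, 82, 66, 52, 77, 50, 75, 91]
  85 vs smaller child 20 at index 3, swap → [7, 20, 15, 85, 38, 63, 82, 66, 52, 77, 50, 75, 91]
  85 vs smaller child 52 at index 8, swap → [7, 20, 15, 52, 38, 63, 82, 66, 85, 77, 50, 75, 91]
extract-min #2 returns 7:
  remove root 7; move last element 91 to root → [91, 20, 15, 52, 38, 63, 82, 66, 85, 77, 50, 75]
  91 vs smaller child 15 at index 2, swap → [15, 20, 91, 52, 38, 63, 82, 66, 85, 77, 50, 75]
  91 vs smaller child 63 at index 5, swap → [15, 20, 63, 52, 38, 91, 82, 66, 85, 77, 50, 75]
  91 vs only child 75 at index 11, swap → [15, 20, 63, 52, 38, 75, 82, 66, 85, 77, 50, 91]
extract-min #3 returns 15:
  remove root 15; move last element 91 to root → [91, 20, 63, 52, 38, 75, 82, 66, 85, 77, 50]
  91 vs smaller child 20 at index 1, swap → [20, 91, 63, 52, 38, 75, 82, 66, 85, 77, 50]
  91 vs smaller child 38 at index 4, swap → [20, 38, 63, 52, 91, 75, 82, 66, 85, 77, 50]
  91 vs smaller child 50 at index 10, swap → [20, 38, 63, 52, 50, 75, 82, 66, 85, 77, 91]
extract-min #4 returns 20:
  remove root 20; move last element 91 to root → [91, 38, 63, 52, 50, 75, 82, 66, 85, 77]
  91 vs smaller child 38 at index 1, swap → [38, 91, 63, 52, 50, 75, 82, 66, 85, 77]
  91 vs smaller child 50 at index 4, swap → [38, 50, 63, 52, 91, 75, 82, 66, 85, 77]
  91 vs only child 77 at index 9, swap → [38, 50, 63, 52, 77, 75, 82, 66, 85, 91]
extract-min #5 returns 38:
  remove root 38; move last element 91 to root → [91, 50, 63, 52, 77, 75, 82, 66, 85]
  91 vs smaller child 50 at index 1, swap → [50, 91, 63, 52, 77, 75, 82, 66, 85]
  91 vs smaller child 52 at index 3, swap → [50, 52, 63, 91, 77, 75, 82, 66, 85]
  91 vs smaller child 66 at index 7, swap → [50, 52, 63, 66, 77, 75, 82, 91, 85]

[50, 52, 63, 66, 77, 75, 82, 91, 85]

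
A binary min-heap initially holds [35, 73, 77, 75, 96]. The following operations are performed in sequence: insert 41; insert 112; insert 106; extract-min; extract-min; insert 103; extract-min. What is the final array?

[75, 96, 77, 112, 103, 106]

insert 41:
  append 41 at index 5 → [35, 73, 77, 75, 96, 41]
  41 < parent 77 at index 2, swap → [35, 73, 41, 75, 96, 77]
insert 112:
  append 112 at index 6 → [35, 73, 41, 75, 96, 77, 112] (no swap needed)
insert 106:
  append 106 at index 7 → [35, 73, 41, 75, 96, 77, 112, 106] (no swap needed)
extract-min → returns 35:
  remove root 35; move last element 106 to root → [106, 73, 41, 75, 96, 77, 112]
  106 vs smaller child 41 at index 2, swap → [41, 73, 106, 75, 96, 77, 112]
  106 vs smaller child 77 at index 5, swap → [41, 73, 77, 75, 96, 106, 112]
extract-min → returns 41:
  remove root 41; move last element 112 to root → [112, 73, 77, 75, 96, 106]
  112 vs smaller child 73 at index 1, swap → [73, 112, 77, 75, 96, 106]
  112 vs smaller child 75 at index 3, swap → [73, 75, 77, 112, 96, 106]
insert 103:
  append 103 at index 6 → [73, 75, 77, 112, 96, 106, 103] (no swap needed)
extract-min → returns 73:
  remove root 73; move last element 103 to root → [103, 75, 77, 112, 96, 106]
  103 vs smaller child 75 at index 1, swap → [75, 103, 77, 112, 96, 106]
  103 vs smaller child 96 at index 4, swap → [75, 96, 77, 112, 103, 106]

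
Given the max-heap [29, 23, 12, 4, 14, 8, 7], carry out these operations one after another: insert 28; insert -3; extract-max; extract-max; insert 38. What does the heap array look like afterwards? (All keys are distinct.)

[38, 23, 12, 14, -3, 8, 7, 4]

insert 28:
  append 28 at index 7 → [29, 23, 12, 4, 14, 8, 7, 28]
  28 > parent 4 at index 3, swap → [29, 23, 12, 28, 14, 8, 7, 4]
  28 > parent 23 at index 1, swap → [29, 28, 12, 23, 14, 8, 7, 4]
insert -3:
  append -3 at index 8 → [29, 28, 12, 23, 14, 8, 7, 4, -3] (no swap needed)
extract-max → returns 29:
  remove root 29; move last element -3 to root → [-3, 28, 12, 23, 14, 8, 7, 4]
  -3 vs larger child 28 at index 1, swap → [28, -3, 12, 23, 14, 8, 7, 4]
  -3 vs larger child 23 at index 3, swap → [28, 23, 12, -3, 14, 8, 7, 4]
  -3 vs only child 4 at index 7, swap → [28, 23, 12, 4, 14, 8, 7, -3]
extract-max → returns 28:
  remove root 28; move last element -3 to root → [-3, 23, 12, 4, 14, 8, 7]
  -3 vs larger child 23 at index 1, swap → [23, -3, 12, 4, 14, 8, 7]
  -3 vs larger child 14 at index 4, swap → [23, 14, 12, 4, -3, 8, 7]
insert 38:
  append 38 at index 7 → [23, 14, 12, 4, -3, 8, 7, 38]
  38 > parent 4 at index 3, swap → [23, 14, 12, 38, -3, 8, 7, 4]
  38 > parent 14 at index 1, swap → [23, 38, 12, 14, -3, 8, 7, 4]
  38 > parent 23 at index 0, swap → [38, 23, 12, 14, -3, 8, 7, 4]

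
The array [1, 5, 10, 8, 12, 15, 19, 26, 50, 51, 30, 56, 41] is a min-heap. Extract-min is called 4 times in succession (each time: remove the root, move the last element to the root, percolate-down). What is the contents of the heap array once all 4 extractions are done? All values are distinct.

[12, 26, 15, 41, 30, 56, 19, 51, 50]

extract-min #1 returns 1:
  remove root 1; move last element 41 to root → [41, 5, 10, 8, 12, 15, 19, 26, 50, 51, 30, 56]
  41 vs smaller child 5 at index 1, swap → [5, 41, 10, 8, 12, 15, 19, 26, 50, 51, 30, 56]
  41 vs smaller child 8 at index 3, swap → [5, 8, 10, 41, 12, 15, 19, 26, 50, 51, 30, 56]
  41 vs smaller child 26 at index 7, swap → [5, 8, 10, 26, 12, 15, 19, 41, 50, 51, 30, 56]
extract-min #2 returns 5:
  remove root 5; move last element 56 to root → [56, 8, 10, 26, 12, 15, 19, 41, 50, 51, 30]
  56 vs smaller child 8 at index 1, swap → [8, 56, 10, 26, 12, 15, 19, 41, 50, 51, 30]
  56 vs smaller child 12 at index 4, swap → [8, 12, 10, 26, 56, 15, 19, 41, 50, 51, 30]
  56 vs smaller child 30 at index 10, swap → [8, 12, 10, 26, 30, 15, 19, 41, 50, 51, 56]
extract-min #3 returns 8:
  remove root 8; move last element 56 to root → [56, 12, 10, 26, 30, 15, 19, 41, 50, 51]
  56 vs smaller child 10 at index 2, swap → [10, 12, 56, 26, 30, 15, 19, 41, 50, 51]
  56 vs smaller child 15 at index 5, swap → [10, 12, 15, 26, 30, 56, 19, 41, 50, 51]
extract-min #4 returns 10:
  remove root 10; move last element 51 to root → [51, 12, 15, 26, 30, 56, 19, 41, 50]
  51 vs smaller child 12 at index 1, swap → [12, 51, 15, 26, 30, 56, 19, 41, 50]
  51 vs smaller child 26 at index 3, swap → [12, 26, 15, 51, 30, 56, 19, 41, 50]
  51 vs smaller child 41 at index 7, swap → [12, 26, 15, 41, 30, 56, 19, 51, 50]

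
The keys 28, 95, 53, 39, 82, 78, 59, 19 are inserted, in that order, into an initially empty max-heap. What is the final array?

[95, 82, 78, 28, 39, 53, 59, 19]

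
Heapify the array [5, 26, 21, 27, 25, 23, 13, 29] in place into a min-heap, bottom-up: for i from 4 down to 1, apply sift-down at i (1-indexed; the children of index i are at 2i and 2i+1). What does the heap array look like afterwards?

[5, 25, 13, 27, 26, 23, 21, 29]

sift down from index 4: already satisfies heap property
sift down from index 3:
  21 vs smaller child 13 at index 7, swap → [5, 26, 13, 27, 25, 23, 21, 29]
sift down from index 2:
  26 vs smaller child 25 at index 5, swap → [5, 25, 13, 27, 26, 23, 21, 29]
sift down from index 1: already satisfies heap property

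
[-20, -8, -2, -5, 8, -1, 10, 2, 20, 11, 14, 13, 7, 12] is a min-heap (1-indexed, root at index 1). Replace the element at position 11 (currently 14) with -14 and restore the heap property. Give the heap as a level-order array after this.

set index 11 from 14 to -14 → [-20, -8, -2, -5, 8, -1, 10, 2, 20, 11, -14, 13, 7, 12]
-14 < parent 8 at index 5, swap → [-20, -8, -2, -5, -14, -1, 10, 2, 20, 11, 8, 13, 7, 12]
-14 < parent -8 at index 2, swap → [-20, -14, -2, -5, -8, -1, 10, 2, 20, 11, 8, 13, 7, 12]

[-20, -14, -2, -5, -8, -1, 10, 2, 20, 11, 8, 13, 7, 12]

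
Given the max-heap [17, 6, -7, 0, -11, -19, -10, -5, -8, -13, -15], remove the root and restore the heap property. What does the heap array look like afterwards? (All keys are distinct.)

remove root 17; move last element -15 to root → [-15, 6, -7, 0, -11, -19, -10, -5, -8, -13]
-15 vs larger child 6 at index 1, swap → [6, -15, -7, 0, -11, -19, -10, -5, -8, -13]
-15 vs larger child 0 at index 3, swap → [6, 0, -7, -15, -11, -19, -10, -5, -8, -13]
-15 vs larger child -5 at index 7, swap → [6, 0, -7, -5, -11, -19, -10, -15, -8, -13]

[6, 0, -7, -5, -11, -19, -10, -15, -8, -13]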